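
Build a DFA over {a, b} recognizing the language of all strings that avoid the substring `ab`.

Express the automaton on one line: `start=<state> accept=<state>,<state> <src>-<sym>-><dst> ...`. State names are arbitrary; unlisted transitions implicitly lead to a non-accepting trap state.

start=q0 accept=q0,q1 q0-a->q1 q0-b->q0 q1-a->q1 q1-b->q2 q2-a->q2 q2-b->q2

Track partial matches of the forbidden pattern `ab`. State q2 is a dead state reached once `ab` has occurred; every other state accepts. q0 means no part of `ab` is currently matched.
        a   b  
>* q0   q1  q0 
 * q1   q1  q2 
   q2   q2  q2 
(> = start, * = accepting)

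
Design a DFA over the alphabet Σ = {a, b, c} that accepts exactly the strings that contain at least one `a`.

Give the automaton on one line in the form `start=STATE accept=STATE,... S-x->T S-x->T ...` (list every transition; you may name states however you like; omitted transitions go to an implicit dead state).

Count `a`s, saturating at 2: state q0 means no `a` yet, q1 means one `a` seen, q2 means more than one. Each `a` increments (capped at q2); other symbols loop. Accept from {q1, q2}.
3 states suffice.
        a   b   c  
>  q0   q1  q0  q0 
 * q1   q2  q1  q1 
 * q2   q2  q2  q2 
(> = start, * = accepting)

start=q0 accept=q1,q2 q0-a->q1 q0-b->q0 q0-c->q0 q1-a->q2 q1-b->q1 q1-c->q1 q2-a->q2 q2-b->q2 q2-c->q2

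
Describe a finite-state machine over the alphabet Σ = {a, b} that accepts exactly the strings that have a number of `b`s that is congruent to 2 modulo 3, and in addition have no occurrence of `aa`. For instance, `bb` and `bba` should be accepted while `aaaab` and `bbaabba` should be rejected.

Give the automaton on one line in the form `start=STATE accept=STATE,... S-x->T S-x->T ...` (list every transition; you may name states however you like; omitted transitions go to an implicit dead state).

start=q0 accept=q5,q7 q0-a->q1 q0-b->q2 q1-a->q3 q1-b->q2 q2-a->q4 q2-b->q5 q3-a->q3 q3-b->q6 q4-a->q6 q4-b->q5 q5-a->q7 q5-b->q0 q6-a->q6 q6-b->q8 q7-a->q8 q7-b->q0 q8-a->q8 q8-b->q3

Build one automaton per condition and run them in lockstep. The first has 3 states tracking the count of `b`s modulo 3; the second has 3 states tracking partial matches of the forbidden pattern `aa`. A product state is a pair (one from each), accepting exactly when both do.
With 9 states:
        a   b  
>  q0   q1  q2 
   q1   q3  q2 
   q2   q4  q5 
   q3   q3  q6 
   q4   q6  q5 
 * q5   q7  q0 
   q6   q6  q8 
 * q7   q8  q0 
   q8   q8  q3 
(> = start, * = accepting)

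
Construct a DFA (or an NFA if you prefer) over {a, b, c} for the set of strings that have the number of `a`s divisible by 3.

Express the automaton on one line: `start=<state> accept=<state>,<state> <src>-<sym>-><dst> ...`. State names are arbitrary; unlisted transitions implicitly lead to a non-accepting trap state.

Keep the running count of `a`s modulo 3: each `a` advances along the cycle q0 → q1 → q2 → q0 while other symbols loop. Accept at q0.
A 3-state machine:
        a   b   c  
>* q0   q1  q0  q0 
   q1   q2  q1  q1 
   q2   q0  q2  q2 
(> = start, * = accepting)

start=q0 accept=q0 q0-a->q1 q0-b->q0 q0-c->q0 q1-a->q2 q1-b->q1 q1-c->q1 q2-a->q0 q2-b->q2 q2-c->q2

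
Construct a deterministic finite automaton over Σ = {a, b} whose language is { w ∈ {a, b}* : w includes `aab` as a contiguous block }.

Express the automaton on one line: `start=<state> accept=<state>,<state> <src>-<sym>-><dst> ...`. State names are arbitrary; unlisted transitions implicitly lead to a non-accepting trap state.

States q0..q2 record the length of the longest prefix of `aab` that matches the current input suffix. Reaching q3 means `aab` has been seen, and we stay there forever. Accept from q3.
4 states suffice.
        a   b  
>  q0   q1  q0 
   q1   q2  q0 
   q2   q2  q3 
 * q3   q3  q3 
(> = start, * = accepting)

start=q0 accept=q3 q0-a->q1 q0-b->q0 q1-a->q2 q1-b->q0 q2-a->q2 q2-b->q3 q3-a->q3 q3-b->q3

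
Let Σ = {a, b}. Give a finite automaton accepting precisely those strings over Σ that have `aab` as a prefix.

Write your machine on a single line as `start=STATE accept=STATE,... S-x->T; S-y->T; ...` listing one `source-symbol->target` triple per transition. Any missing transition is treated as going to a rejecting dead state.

Check the first 3 symbols one by one: S0 through S2 record how many have matched `aab` so far; any wrong symbol goes to the dead state S4. After all 3 match we enter the accepting sink S3.
        a   b  
>  S0   S1  S4 
   S1   S2  S4 
   S2   S4  S3 
 * S3   S3  S3 
   S4   S4  S4 
(> = start, * = accepting)

start=S0; accept=S3; S0-a->S1; S0-b->S4; S1-a->S2; S1-b->S4; S2-a->S4; S2-b->S3; S3-a->S3; S3-b->S3; S4-a->S4; S4-b->S4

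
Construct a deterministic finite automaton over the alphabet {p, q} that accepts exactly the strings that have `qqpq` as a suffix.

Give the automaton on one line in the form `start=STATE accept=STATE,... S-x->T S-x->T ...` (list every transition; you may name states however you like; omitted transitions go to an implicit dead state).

Remember how much of `qqpq` the current input suffix matches. State S0 means no match yet; S1 means the last symbol is `q`; S2 means the last 2 symbols are `qq`; S3 means the last 3 symbols are `qqp`; S4 means the last 4 symbols are `qqpq`. Only S4 accepts. On a mismatch, fall back to the longest proper suffix that is still a prefix of `qqpq`.
With 5 states:
        p   q  
>  S0   S0  S1 
   S1   S0  S2 
   S2   S3  S2 
   S3   S0  S4 
 * S4   S0  S2 
(> = start, * = accepting)

start=S0 accept=S4 S0-p->S0 S0-q->S1 S1-p->S0 S1-q->S2 S2-p->S3 S2-q->S2 S3-p->S0 S3-q->S4 S4-p->S0 S4-q->S2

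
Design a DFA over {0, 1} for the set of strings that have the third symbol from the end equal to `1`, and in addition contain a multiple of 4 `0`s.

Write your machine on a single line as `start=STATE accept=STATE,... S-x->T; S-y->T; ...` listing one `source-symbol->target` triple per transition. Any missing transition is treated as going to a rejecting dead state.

Build one automaton per condition and run them in lockstep. The first has 15 states tracking the last 3 symbols read; the second has 4 states tracking the count of `0`s modulo 4. A product state is a pair (one from each), accepting exactly when both do. After merging equivalent states the machine shrinks.
With 15 states:
       0  1 
>  A   B  C 
   B   D  B 
   C   B  E 
   D   F  G 
   E   B  H 
   F   A  I 
   G   J  G 
 * H   B  H 
   I   K  L 
   J   M  I 
   K   B  N 
   L   O  L 
 * M   B  C 
 * N   B  E 
 * O   B  N 
(> = start, * = accepting)

start=A; accept=H,M,N,O; A-0->B; A-1->C; B-0->D; B-1->B; C-0->B; C-1->E; D-0->F; D-1->G; E-0->B; E-1->H; F-0->A; F-1->I; G-0->J; G-1->G; H-0->B; H-1->H; I-0->K; I-1->L; J-0->M; J-1->I; K-0->B; K-1->N; L-0->O; L-1->L; M-0->B; M-1->C; N-0->B; N-1->E; O-0->B; O-1->N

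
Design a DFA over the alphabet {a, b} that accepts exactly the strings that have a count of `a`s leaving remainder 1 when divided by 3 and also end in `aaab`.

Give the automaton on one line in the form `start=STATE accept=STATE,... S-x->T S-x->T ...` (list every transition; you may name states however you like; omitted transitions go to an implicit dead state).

start=q0 accept=q6 q0-a->q1 q0-b->q0 q1-a->q2 q1-b->q1 q2-a->q3 q2-b->q4 q3-a->q5 q3-b->q0 q4-a->q0 q4-b->q4 q5-a->q2 q5-b->q6 q6-a->q2 q6-b->q1

Run two small machines in parallel and take their product. One (3 states) tracks the count of `a`s modulo 3; the other (5 states) tracks how much of the suffix `aaab` has currently been matched. Each combined state is a pair, one component from each; accept when both components accept. After merging equivalent states the machine shrinks.
        a   b  
>  q0   q1  q0 
   q1   q2  q1 
   q2   q3  q4 
   q3   q5  q0 
   q4   q0  q4 
   q5   q2  q6 
 * q6   q2  q1 
(> = start, * = accepting)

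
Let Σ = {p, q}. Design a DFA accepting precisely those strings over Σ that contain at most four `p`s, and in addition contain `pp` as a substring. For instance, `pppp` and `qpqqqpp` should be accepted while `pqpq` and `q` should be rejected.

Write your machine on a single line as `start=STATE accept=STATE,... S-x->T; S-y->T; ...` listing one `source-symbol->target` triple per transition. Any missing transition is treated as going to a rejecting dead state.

Handle the two conditions separately and then intersect. The first has 6 states tracking the count of `p`s, saturating at 5; the second has 3 states tracking whether and how much of `pp` has been seen. A product state is a pair (one from each), accepting exactly when both do. Minimizing collapses redundant product states.
       p  q 
>  A   B  A 
   B   C  D 
 * C   E  C 
   D   F  D 
 * E   G  E 
   F   E  H 
 * G   I  G 
   H   J  H 
   I   I  I 
   J   G  I 
(> = start, * = accepting)

start=A; accept=C,E,G; A-p->B; A-q->A; B-p->C; B-q->D; C-p->E; C-q->C; D-p->F; D-q->D; E-p->G; E-q->E; F-p->E; F-q->H; G-p->I; G-q->G; H-p->J; H-q->H; I-p->I; I-q->I; J-p->G; J-q->I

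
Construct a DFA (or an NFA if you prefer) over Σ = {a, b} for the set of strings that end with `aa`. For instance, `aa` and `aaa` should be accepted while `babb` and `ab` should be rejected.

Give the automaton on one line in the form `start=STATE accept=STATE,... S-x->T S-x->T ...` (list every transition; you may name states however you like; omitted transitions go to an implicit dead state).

Remember how much of `aa` the current input suffix matches. State S0 means no match yet; S1 means the last symbol is `a`; S2 means the last 2 symbols are `aa`. Only S2 accepts. On a mismatch, fall back to the longest proper suffix that is still a prefix of `aa`.
3 states suffice.
        a   b  
>  S0   S1  S0 
   S1   S2  S0 
 * S2   S2  S0 
(> = start, * = accepting)

start=S0 accept=S2 S0-a->S1 S0-b->S0 S1-a->S2 S1-b->S0 S2-a->S2 S2-b->S0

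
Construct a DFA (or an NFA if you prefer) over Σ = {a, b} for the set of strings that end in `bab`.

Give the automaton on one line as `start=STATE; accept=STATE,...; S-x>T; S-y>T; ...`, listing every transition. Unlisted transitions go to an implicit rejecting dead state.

start=q0; accept=q3; q0-a>q0; q0-b>q1; q1-a>q2; q1-b>q1; q2-a>q0; q2-b>q3; q3-a>q2; q3-b>q1

Let each state record the length of the longest suffix of the input read so far that is also a prefix of `bab`. q1 means the last symbol is `b`; q2 means the last 2 symbols are `ba`; q3 means the last 3 symbols are `bab`. Accept only at q3, where the string currently ends in `bab`.
4 states suffice.
        a   b  
>  q0   q0  q1 
   q1   q2  q1 
   q2   q0  q3 
 * q3   q2  q1 
(> = start, * = accepting)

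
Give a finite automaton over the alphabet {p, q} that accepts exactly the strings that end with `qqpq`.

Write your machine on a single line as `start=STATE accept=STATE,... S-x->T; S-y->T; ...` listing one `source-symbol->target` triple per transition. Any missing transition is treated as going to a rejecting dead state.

start=S0; accept=S4; S0-p->S0; S0-q->S1; S1-p->S0; S1-q->S2; S2-p->S3; S2-q->S2; S3-p->S0; S3-q->S4; S4-p->S0; S4-q->S2

Remember how much of `qqpq` the current input suffix matches. State S0 means no match yet; S1 means the last symbol is `q`; S2 means the last 2 symbols are `qq`; S3 means the last 3 symbols are `qqp`; S4 means the last 4 symbols are `qqpq`. Only S4 accepts. On a mismatch, fall back to the longest proper suffix that is still a prefix of `qqpq`.
        p   q  
>  S0   S0  S1 
   S1   S0  S2 
   S2   S3  S2 
   S3   S0  S4 
 * S4   S0  S2 
(> = start, * = accepting)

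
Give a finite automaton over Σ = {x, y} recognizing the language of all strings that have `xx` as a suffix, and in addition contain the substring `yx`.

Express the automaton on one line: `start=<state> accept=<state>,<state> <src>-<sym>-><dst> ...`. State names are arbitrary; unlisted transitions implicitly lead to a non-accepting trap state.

Run two small machines in parallel and take their product. The first has 3 states tracking how much of the suffix `xx` has currently been matched; the second has 3 states tracking whether and how much of `yx` has been seen. A product state is a pair (one from each), accepting exactly when both do.
A 7-state machine:
        x   y  
>  S0   S1  S2 
   S1   S3  S2 
   S2   S4  S2 
   S3   S3  S2 
   S4   S5  S6 
 * S5   S5  S6 
   S6   S4  S6 
(> = start, * = accepting)

start=S0 accept=S5 S0-x->S1 S0-y->S2 S1-x->S3 S1-y->S2 S2-x->S4 S2-y->S2 S3-x->S3 S3-y->S2 S4-x->S5 S4-y->S6 S5-x->S5 S5-y->S6 S6-x->S4 S6-y->S6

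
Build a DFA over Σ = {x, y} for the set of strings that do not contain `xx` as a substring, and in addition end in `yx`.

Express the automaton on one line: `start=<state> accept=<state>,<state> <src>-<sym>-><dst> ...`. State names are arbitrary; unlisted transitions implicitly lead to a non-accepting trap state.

start=A accept=E A-x->B A-y->C B-x->D B-y->C C-x->E C-y->C D-x->D D-y->F E-x->D E-y->C F-x->G F-y->F G-x->D G-y->F

Handle the two conditions separately and then intersect. One (3 states) tracks partial matches of the forbidden pattern `xx`; the other (3 states) tracks how much of the suffix `yx` has currently been matched. Each combined state is a pair, one component from each; accept when both components accept.
A 7-state machine:
       x  y 
>  A   B  C 
   B   D  C 
   C   E  C 
   D   D  F 
 * E   D  C 
   F   G  F 
   G   D  F 
(> = start, * = accepting)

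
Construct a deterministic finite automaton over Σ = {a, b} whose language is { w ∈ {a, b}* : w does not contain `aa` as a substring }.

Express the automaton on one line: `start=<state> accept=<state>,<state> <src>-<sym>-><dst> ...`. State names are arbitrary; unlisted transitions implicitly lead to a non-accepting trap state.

start=S0 accept=S0,S1 S0-a->S1 S0-b->S0 S1-a->S2 S1-b->S0 S2-a->S2 S2-b->S2

Track partial matches of the forbidden pattern `aa`. State S2 is a dead state reached once `aa` has occurred; every other state accepts. S0 means no part of `aa` is currently matched.
        a   b  
>* S0   S1  S0 
 * S1   S2  S0 
   S2   S2  S2 
(> = start, * = accepting)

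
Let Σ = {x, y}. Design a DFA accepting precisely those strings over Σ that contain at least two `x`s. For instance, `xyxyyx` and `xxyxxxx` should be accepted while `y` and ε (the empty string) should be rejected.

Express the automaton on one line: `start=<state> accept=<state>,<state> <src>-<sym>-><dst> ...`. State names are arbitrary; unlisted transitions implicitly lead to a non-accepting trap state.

start=A accept=C,D A-x->B A-y->A B-x->C B-y->B C-x->D C-y->C D-x->D D-y->D

Count `x`s, saturating at 3: states A through C mean 0 through 2 `x`s seen; D means more than 2. Each `x` increments (capped at D); other symbols loop. Accept from {C, D}.
       x  y 
>  A   B  A 
   B   C  B 
 * C   D  C 
 * D   D  D 
(> = start, * = accepting)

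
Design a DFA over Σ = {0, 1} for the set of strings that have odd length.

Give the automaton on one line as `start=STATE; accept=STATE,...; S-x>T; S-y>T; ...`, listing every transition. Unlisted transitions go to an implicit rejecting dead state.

Count input length modulo 2: every symbol advances one step around the cycle q0 → q1 → q0. Accept at q1.
2 states suffice.
        0   1  
>  q0   q1  q1 
 * q1   q0  q0 
(> = start, * = accepting)

start=q0; accept=q1; q0-0>q1; q0-1>q1; q1-0>q0; q1-1>q0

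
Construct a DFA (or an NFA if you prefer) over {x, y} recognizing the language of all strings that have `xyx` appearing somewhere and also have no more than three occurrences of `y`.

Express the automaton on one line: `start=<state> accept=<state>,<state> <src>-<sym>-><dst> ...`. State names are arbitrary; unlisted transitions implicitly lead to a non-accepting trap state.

Handle the two conditions separately and then intersect. The first has 4 states tracking whether and how much of `xyx` has been seen; the second has 5 states tracking the count of `y`s, saturating at 4. A product state is a pair (one from each), accepting exactly when both do. Minimizing collapses redundant product states.
       x  y 
>  A   B  C 
   B   B  D 
   C   E  F 
   D   G  F 
   E   E  H 
   F   I  J 
 * G   G  K 
   H   K  J 
   I   I  L 
   J   J  J 
 * K   K  M 
   L   M  J 
 * M   M  J 
(> = start, * = accepting)

start=A accept=G,K,M A-x->B A-y->C B-x->B B-y->D C-x->E C-y->F D-x->G D-y->F E-x->E E-y->H F-x->I F-y->J G-x->G G-y->K H-x->K H-y->J I-x->I I-y->L J-x->J J-y->J K-x->K K-y->M L-x->M L-y->J M-x->M M-y->J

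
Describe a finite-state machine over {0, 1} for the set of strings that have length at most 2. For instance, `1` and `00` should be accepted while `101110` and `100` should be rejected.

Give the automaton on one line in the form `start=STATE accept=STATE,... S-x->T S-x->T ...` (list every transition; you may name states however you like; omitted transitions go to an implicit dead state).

Count input length up to 3: every symbol moves from q0 toward q3, which means 'more than 2' and absorbs. Accept from {q0, q1, q2}.
4 states suffice.
        0   1  
>* q0   q1  q1 
 * q1   q2  q2 
 * q2   q3  q3 
   q3   q3  q3 
(> = start, * = accepting)

start=q0 accept=q0,q1,q2 q0-0->q1 q0-1->q1 q1-0->q2 q1-1->q2 q2-0->q3 q2-1->q3 q3-0->q3 q3-1->q3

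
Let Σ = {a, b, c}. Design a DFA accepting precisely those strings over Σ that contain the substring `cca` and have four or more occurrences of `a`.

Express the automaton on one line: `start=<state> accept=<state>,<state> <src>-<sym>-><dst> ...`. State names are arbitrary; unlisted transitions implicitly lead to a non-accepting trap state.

Handle the two conditions separately and then intersect. The first has 4 states tracking whether and how much of `cca` has been seen; the second has 6 states tracking the count of `a`s, saturating at 5. A product state is a pair (one from each), accepting exactly when both do.
          a    b    c  
>  s0     s1   s0   s2 
   s1     s3   s1   s4 
   s2     s1   s0   s5 
   s3     s6   s3   s7 
   s4     s3   s1   s8 
   s5     s9   s0   s5 
   s6    s10   s6  s11 
   s7     s6   s3  s12 
   s8    s13   s1   s8 
   s9    s13   s9   s9 
   s10   s14  s10  s15 
   s11   s10   s6  s16 
   s12   s17   s3  s12 
   s13   s17  s13  s13 
   s14   s14  s14  s18 
   s15   s14  s10  s19 
   s16   s20   s6  s16 
   s17   s20  s17  s17 
   s18   s14  s14  s21 
   s19   s22  s10  s19 
 * s20   s22  s20  s20 
   s21   s22  s14  s21 
 * s22   s22  s22  s22 
(> = start, * = accepting)

start=s0 accept=s20,s22 s0-a->s1 s0-b->s0 s0-c->s2 s1-a->s3 s1-b->s1 s1-c->s4 s2-a->s1 s2-b->s0 s2-c->s5 s3-a->s6 s3-b->s3 s3-c->s7 s4-a->s3 s4-b->s1 s4-c->s8 s5-a->s9 s5-b->s0 s5-c->s5 s6-a->s10 s6-b->s6 s6-c->s11 s7-a->s6 s7-b->s3 s7-c->s12 s8-a->s13 s8-b->s1 s8-c->s8 s9-a->s13 s9-b->s9 s9-c->s9 s10-a->s14 s10-b->s10 s10-c->s15 s11-a->s10 s11-b->s6 s11-c->s16 s12-a->s17 s12-b->s3 s12-c->s12 s13-a->s17 s13-b->s13 s13-c->s13 s14-a->s14 s14-b->s14 s14-c->s18 s15-a->s14 s15-b->s10 s15-c->s19 s16-a->s20 s16-b->s6 s16-c->s16 s17-a->s20 s17-b->s17 s17-c->s17 s18-a->s14 s18-b->s14 s18-c->s21 s19-a->s22 s19-b->s10 s19-c->s19 s20-a->s22 s20-b->s20 s20-c->s20 s21-a->s22 s21-b->s14 s21-c->s21 s22-a->s22 s22-b->s22 s22-c->s22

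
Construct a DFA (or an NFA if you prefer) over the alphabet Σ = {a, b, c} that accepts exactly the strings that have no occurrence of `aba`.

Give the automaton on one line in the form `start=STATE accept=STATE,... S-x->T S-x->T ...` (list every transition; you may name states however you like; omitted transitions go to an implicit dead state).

start=S0 accept=S0,S1,S2 S0-a->S1 S0-b->S0 S0-c->S0 S1-a->S1 S1-b->S2 S1-c->S0 S2-a->S3 S2-b->S0 S2-c->S0 S3-a->S3 S3-b->S3 S3-c->S3

This is the complement of 'contains `aba`'. Use the same substring-matching states — S0 through S3 holding how much of `aba` has just been matched — but flip the accepting set: everything except the trap S3 accepts.
        a   b   c  
>* S0   S1  S0  S0 
 * S1   S1  S2  S0 
 * S2   S3  S0  S0 
   S3   S3  S3  S3 
(> = start, * = accepting)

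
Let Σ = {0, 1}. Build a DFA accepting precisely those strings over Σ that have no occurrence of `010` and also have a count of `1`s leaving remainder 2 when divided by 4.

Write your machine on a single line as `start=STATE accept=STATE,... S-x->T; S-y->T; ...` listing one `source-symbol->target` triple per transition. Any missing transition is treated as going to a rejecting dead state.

Build one automaton per condition and run them in lockstep. The first has 4 states tracking partial matches of the forbidden pattern `010`; the second has 4 states tracking the count of `1`s modulo 4. A product state is a pair (one from each), accepting exactly when both do. Equivalent product states are then merged.
          0    1  
>  s0     s1   s2 
   s1     s1   s3 
   s2     s4   s5 
   s3     s6   s5 
   s4     s4   s7 
 * s5     s8   s9 
   s6     s6   s6 
 * s7     s6   s9 
 * s8     s8  s10 
   s9    s11   s0 
   s10    s6   s0 
   s11   s11  s12 
   s12    s6   s2 
(> = start, * = accepting)

start=s0; accept=s5,s7,s8; s0-0->s1; s0-1->s2; s1-0->s1; s1-1->s3; s2-0->s4; s2-1->s5; s3-0->s6; s3-1->s5; s4-0->s4; s4-1->s7; s5-0->s8; s5-1->s9; s6-0->s6; s6-1->s6; s7-0->s6; s7-1->s9; s8-0->s8; s8-1->s10; s9-0->s11; s9-1->s0; s10-0->s6; s10-1->s0; s11-0->s11; s11-1->s12; s12-0->s6; s12-1->s2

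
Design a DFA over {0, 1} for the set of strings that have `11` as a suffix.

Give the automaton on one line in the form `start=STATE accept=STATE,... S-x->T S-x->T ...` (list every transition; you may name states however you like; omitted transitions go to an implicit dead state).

start=A accept=C A-0->A A-1->B B-0->A B-1->C C-0->A C-1->C

Remember how much of `11` the current input suffix matches. State A means no match yet; B means the last symbol is `1`; C means the last 2 symbols are `11`. Only C accepts. On a mismatch, fall back to the longest proper suffix that is still a prefix of `11`.
With 3 states:
       0  1 
>  A   A  B 
   B   A  C 
 * C   A  C 
(> = start, * = accepting)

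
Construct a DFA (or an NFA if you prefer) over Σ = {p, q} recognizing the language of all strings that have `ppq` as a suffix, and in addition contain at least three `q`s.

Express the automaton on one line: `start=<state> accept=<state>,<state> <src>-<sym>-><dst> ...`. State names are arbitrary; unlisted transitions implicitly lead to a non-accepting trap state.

start=A accept=F A-p->A A-q->B B-p->B B-q->C C-p->D C-q->C D-p->E D-q->C E-p->E E-q->F F-p->D F-q->C

Handle the two conditions separately and then intersect. One (4 states) tracks how much of the suffix `ppq` has currently been matched; the other (5 states) tracks the count of `q`s, saturating at 4. Each combined state is a pair, one component from each; accept when both components accept. Minimizing collapses redundant product states.
6 states suffice.
       p  q 
>  A   A  B 
   B   B  C 
   C   D  C 
   D   E  C 
   E   E  F 
 * F   D  C 
(> = start, * = accepting)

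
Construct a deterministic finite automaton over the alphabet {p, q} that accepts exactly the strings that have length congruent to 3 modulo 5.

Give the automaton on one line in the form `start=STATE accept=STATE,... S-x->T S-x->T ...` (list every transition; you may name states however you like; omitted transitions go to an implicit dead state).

start=S0 accept=S3 S0-p->S1 S0-q->S1 S1-p->S2 S1-q->S2 S2-p->S3 S2-q->S3 S3-p->S4 S3-q->S4 S4-p->S0 S4-q->S0

Only the length mod 5 matters, so use a 5-cycle: from any state, every input symbol moves to the next state, wrapping S4 back to S0. Mark S3 accepting.
5 states suffice.
        p   q  
>  S0   S1  S1 
   S1   S2  S2 
   S2   S3  S3 
 * S3   S4  S4 
   S4   S0  S0 
(> = start, * = accepting)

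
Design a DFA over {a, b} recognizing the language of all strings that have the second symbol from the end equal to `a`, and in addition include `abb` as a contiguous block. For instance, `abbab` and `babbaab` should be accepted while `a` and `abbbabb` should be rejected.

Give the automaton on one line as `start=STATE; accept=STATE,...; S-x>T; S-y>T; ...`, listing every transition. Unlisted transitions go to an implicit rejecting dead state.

start=S0; accept=S5,S6; S0-a>S1; S0-b>S0; S1-a>S1; S1-b>S2; S2-a>S1; S2-b>S3; S3-a>S4; S3-b>S3; S4-a>S5; S4-b>S6; S5-a>S5; S5-b>S6; S6-a>S4; S6-b>S3

Build one automaton per condition and run them in lockstep. The first has 7 states tracking the last 2 symbols read; the second has 4 states tracking whether and how much of `abb` has been seen. A product state is a pair (one from each), accepting exactly when both do. Minimizing collapses redundant product states.
        a   b  
>  S0   S1  S0 
   S1   S1  S2 
   S2   S1  S3 
   S3   S4  S3 
   S4   S5  S6 
 * S5   S5  S6 
 * S6   S4  S3 
(> = start, * = accepting)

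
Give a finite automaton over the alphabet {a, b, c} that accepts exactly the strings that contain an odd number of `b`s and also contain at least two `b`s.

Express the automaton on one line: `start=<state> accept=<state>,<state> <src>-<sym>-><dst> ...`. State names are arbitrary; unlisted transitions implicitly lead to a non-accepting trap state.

start=q0 accept=q3 q0-a->q0 q0-b->q1 q0-c->q0 q1-a->q1 q1-b->q2 q1-c->q1 q2-a->q2 q2-b->q3 q2-c->q2 q3-a->q3 q3-b->q4 q3-c->q3 q4-a->q4 q4-b->q3 q4-c->q4

Handle the two conditions separately and then intersect. One (2 states) tracks the count of `b`s modulo 2; the other (4 states) tracks the count of `b`s, saturating at 3. Each combined state is a pair, one component from each; accept when both components accept.
With 5 states:
        a   b   c  
>  q0   q0  q1  q0 
   q1   q1  q2  q1 
   q2   q2  q3  q2 
 * q3   q3  q4  q3 
   q4   q4  q3  q4 
(> = start, * = accepting)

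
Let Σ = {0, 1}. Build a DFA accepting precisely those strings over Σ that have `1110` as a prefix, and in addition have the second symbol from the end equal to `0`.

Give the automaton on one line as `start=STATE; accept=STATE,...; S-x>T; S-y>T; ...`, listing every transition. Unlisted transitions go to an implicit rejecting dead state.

start=S0; accept=S6,S7; S0-0>S1; S0-1>S2; S1-0>S1; S1-1>S1; S2-0>S1; S2-1>S3; S3-0>S1; S3-1>S4; S4-0>S5; S4-1>S1; S5-0>S6; S5-1>S7; S6-0>S6; S6-1>S7; S7-0>S5; S7-1>S8; S8-0>S5; S8-1>S8

Handle the two conditions separately and then intersect. The first has 6 states tracking whether the input so far still matches the prefix `1110`; the second has 7 states tracking the last 2 symbols read. A product state is a pair (one from each), accepting exactly when both do. Minimizing collapses redundant product states.
9 states suffice.
        0   1  
>  S0   S1  S2 
   S1   S1  S1 
   S2   S1  S3 
   S3   S1  S4 
   S4   S5  S1 
   S5   S6  S7 
 * S6   S6  S7 
 * S7   S5  S8 
   S8   S5  S8 
(> = start, * = accepting)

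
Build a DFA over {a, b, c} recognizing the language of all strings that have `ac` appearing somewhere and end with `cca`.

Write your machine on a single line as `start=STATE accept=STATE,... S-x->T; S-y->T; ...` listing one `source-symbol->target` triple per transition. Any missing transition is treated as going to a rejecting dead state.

start=q0; accept=q8; q0-a->q1; q0-b->q0; q0-c->q2; q1-a->q1; q1-b->q0; q1-c->q3; q2-a->q1; q2-b->q0; q2-c->q4; q3-a->q5; q3-b->q5; q3-c->q6; q4-a->q7; q4-b->q0; q4-c->q4; q5-a->q5; q5-b->q5; q5-c->q3; q6-a->q8; q6-b->q5; q6-c->q6; q7-a->q1; q7-b->q0; q7-c->q3; q8-a->q5; q8-b->q5; q8-c->q3

Handle the two conditions separately and then intersect. The first has 3 states tracking whether and how much of `ac` has been seen; the second has 4 states tracking how much of the suffix `cca` has currently been matched. A product state is a pair (one from each), accepting exactly when both do.
9 states suffice.
        a   b   c  
>  q0   q1  q0  q2 
   q1   q1  q0  q3 
   q2   q1  q0  q4 
   q3   q5  q5  q6 
   q4   q7  q0  q4 
   q5   q5  q5  q3 
   q6   q8  q5  q6 
   q7   q1  q0  q3 
 * q8   q5  q5  q3 
(> = start, * = accepting)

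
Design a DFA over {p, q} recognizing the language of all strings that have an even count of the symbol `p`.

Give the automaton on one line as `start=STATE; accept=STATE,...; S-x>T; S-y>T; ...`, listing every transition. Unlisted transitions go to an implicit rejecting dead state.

The only thing that matters is how many `p`s have appeared, reduced mod 2. Use one state per residue: s0 for 0, …, s1 for 1. Reading `p` moves to the next residue; anything else stays put. s0 is accepting.
        p   q  
>* s0   s1  s0 
   s1   s0  s1 
(> = start, * = accepting)

start=s0; accept=s0; s0-p>s1; s0-q>s0; s1-p>s0; s1-q>s1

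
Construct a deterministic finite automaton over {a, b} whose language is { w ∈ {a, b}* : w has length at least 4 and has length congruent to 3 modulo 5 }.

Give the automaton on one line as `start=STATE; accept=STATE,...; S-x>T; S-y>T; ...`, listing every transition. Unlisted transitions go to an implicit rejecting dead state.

start=s0; accept=s8; s0-a>s1; s0-b>s1; s1-a>s2; s1-b>s2; s2-a>s3; s2-b>s3; s3-a>s4; s3-b>s4; s4-a>s5; s4-b>s5; s5-a>s6; s5-b>s6; s6-a>s7; s6-b>s7; s7-a>s8; s7-b>s8; s8-a>s4; s8-b>s4

Handle the two conditions separately and then intersect. One (6 states) tracks the input length, saturating at 5; the other (5 states) tracks the input length modulo 5. Each combined state is a pair, one component from each; accept when both components accept. After merging equivalent states the machine shrinks.
        a   b  
>  s0   s1  s1 
   s1   s2  s2 
   s2   s3  s3 
   s3   s4  s4 
   s4   s5  s5 
   s5   s6  s6 
   s6   s7  s7 
   s7   s8  s8 
 * s8   s4  s4 
(> = start, * = accepting)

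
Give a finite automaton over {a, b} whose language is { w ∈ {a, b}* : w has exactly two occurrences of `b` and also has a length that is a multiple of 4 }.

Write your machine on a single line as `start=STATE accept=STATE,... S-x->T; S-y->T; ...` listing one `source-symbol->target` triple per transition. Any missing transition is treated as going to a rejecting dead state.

start=q0; accept=q11; q0-a->q1; q0-b->q2; q1-a->q3; q1-b->q4; q2-a->q4; q2-b->q5; q3-a->q6; q3-b->q7; q4-a->q7; q4-b->q8; q5-a->q8; q5-b->q9; q6-a->q0; q6-b->q10; q7-a->q10; q7-b->q11; q8-a->q11; q8-b->q12; q9-a->q12; q9-b->q12; q10-a->q2; q10-b->q13; q11-a->q13; q11-b->q14; q12-a->q14; q12-b->q14; q13-a->q5; q13-b->q15; q14-a->q15; q14-b->q15; q15-a->q9; q15-b->q9

Build one automaton per condition and run them in lockstep. One (4 states) tracks the count of `b`s, saturating at 3; the other (4 states) tracks the input length modulo 4. Each combined state is a pair, one component from each; accept when both components accept.
A 16-state machine:
          a    b  
>  q0     q1   q2 
   q1     q3   q4 
   q2     q4   q5 
   q3     q6   q7 
   q4     q7   q8 
   q5     q8   q9 
   q6     q0  q10 
   q7    q10  q11 
   q8    q11  q12 
   q9    q12  q12 
   q10    q2  q13 
 * q11   q13  q14 
   q12   q14  q14 
   q13    q5  q15 
   q14   q15  q15 
   q15    q9   q9 
(> = start, * = accepting)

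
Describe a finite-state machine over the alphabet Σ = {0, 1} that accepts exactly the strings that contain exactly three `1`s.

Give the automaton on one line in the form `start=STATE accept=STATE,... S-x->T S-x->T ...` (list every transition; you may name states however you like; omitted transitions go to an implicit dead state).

start=s0 accept=s3 s0-0->s0 s0-1->s1 s1-0->s1 s1-1->s2 s2-0->s2 s2-1->s3 s3-0->s3 s3-1->s4 s4-0->s4 s4-1->s4

Count `1`s, saturating at 4: states s0 through s3 mean 0 through 3 `1`s seen; s4 means more than 3. Each `1` increments (capped at s4); other symbols loop. Accept from {s3}.
5 states suffice.
        0   1  
>  s0   s0  s1 
   s1   s1  s2 
   s2   s2  s3 
 * s3   s3  s4 
   s4   s4  s4 
(> = start, * = accepting)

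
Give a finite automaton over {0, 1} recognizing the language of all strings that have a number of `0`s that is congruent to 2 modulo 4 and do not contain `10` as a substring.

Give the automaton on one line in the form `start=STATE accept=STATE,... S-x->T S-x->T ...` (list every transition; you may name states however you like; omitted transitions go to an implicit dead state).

start=q0 accept=q3,q5 q0-0->q1 q0-1->q2 q1-0->q3 q1-1->q2 q2-0->q2 q2-1->q2 q3-0->q4 q3-1->q5 q4-0->q0 q4-1->q2 q5-0->q2 q5-1->q5

Run two small machines in parallel and take their product. One (4 states) tracks the count of `0`s modulo 4; the other (3 states) tracks partial matches of the forbidden pattern `10`. Each combined state is a pair, one component from each; accept when both components accept. Minimizing collapses redundant product states.
6 states suffice.
        0   1  
>  q0   q1  q2 
   q1   q3  q2 
   q2   q2  q2 
 * q3   q4  q5 
   q4   q0  q2 
 * q5   q2  q5 
(> = start, * = accepting)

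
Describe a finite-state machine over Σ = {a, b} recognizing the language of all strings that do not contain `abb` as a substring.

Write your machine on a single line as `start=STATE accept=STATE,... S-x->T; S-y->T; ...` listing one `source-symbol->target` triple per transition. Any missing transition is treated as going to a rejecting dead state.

start=q0; accept=q0,q1,q2; q0-a->q1; q0-b->q0; q1-a->q1; q1-b->q2; q2-a->q1; q2-b->q3; q3-a->q3; q3-b->q3

This is the complement of 'contains `abb`'. Use the same substring-matching states — q0 through q3 holding how much of `abb` has just been matched — but flip the accepting set: everything except the trap q3 accepts.
A 4-state machine:
        a   b  
>* q0   q1  q0 
 * q1   q1  q2 
 * q2   q1  q3 
   q3   q3  q3 
(> = start, * = accepting)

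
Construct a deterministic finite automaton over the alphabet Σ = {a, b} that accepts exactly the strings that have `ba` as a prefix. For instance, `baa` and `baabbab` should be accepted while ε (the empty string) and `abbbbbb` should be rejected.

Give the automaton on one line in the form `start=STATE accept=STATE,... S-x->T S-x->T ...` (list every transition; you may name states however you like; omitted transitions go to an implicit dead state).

start=S0 accept=S2 S0-a->S3 S0-b->S1 S1-a->S2 S1-b->S3 S2-a->S2 S2-b->S2 S3-a->S3 S3-b->S3

Check the first 2 symbols one by one: S0 through S1 record how many have matched `ba` so far; any wrong symbol goes to the dead state S3. After all 2 match we enter the accepting sink S2.
        a   b  
>  S0   S3  S1 
   S1   S2  S3 
 * S2   S2  S2 
   S3   S3  S3 
(> = start, * = accepting)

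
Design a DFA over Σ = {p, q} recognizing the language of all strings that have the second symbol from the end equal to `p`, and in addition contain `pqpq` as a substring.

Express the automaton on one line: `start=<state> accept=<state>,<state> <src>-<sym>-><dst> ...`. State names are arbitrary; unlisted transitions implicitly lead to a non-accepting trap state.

start=s0 accept=s4,s7 s0-p->s1 s0-q->s0 s1-p->s1 s1-q->s2 s2-p->s3 s2-q->s0 s3-p->s1 s3-q->s4 s4-p->s5 s4-q->s6 s5-p->s7 s5-q->s4 s6-p->s5 s6-q->s6 s7-p->s7 s7-q->s4

Run two small machines in parallel and take their product. The first has 7 states tracking the last 2 symbols read; the second has 5 states tracking whether and how much of `pqpq` has been seen. A product state is a pair (one from each), accepting exactly when both do. Minimizing collapses redundant product states.
        p   q  
>  s0   s1  s0 
   s1   s1  s2 
   s2   s3  s0 
   s3   s1  s4 
 * s4   s5  s6 
   s5   s7  s4 
   s6   s5  s6 
 * s7   s7  s4 
(> = start, * = accepting)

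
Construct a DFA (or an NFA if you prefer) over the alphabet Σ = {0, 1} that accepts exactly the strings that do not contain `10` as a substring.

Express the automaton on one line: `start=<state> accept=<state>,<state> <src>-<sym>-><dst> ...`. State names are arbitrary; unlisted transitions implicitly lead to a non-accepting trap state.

start=s0 accept=s0,s1 s0-0->s0 s0-1->s1 s1-0->s2 s1-1->s1 s2-0->s2 s2-1->s2

This is the complement of 'contains `10`'. Use the same substring-matching states — s0 through s2 holding how much of `10` has just been matched — but flip the accepting set: everything except the trap s2 accepts.
        0   1  
>* s0   s0  s1 
 * s1   s2  s1 
   s2   s2  s2 
(> = start, * = accepting)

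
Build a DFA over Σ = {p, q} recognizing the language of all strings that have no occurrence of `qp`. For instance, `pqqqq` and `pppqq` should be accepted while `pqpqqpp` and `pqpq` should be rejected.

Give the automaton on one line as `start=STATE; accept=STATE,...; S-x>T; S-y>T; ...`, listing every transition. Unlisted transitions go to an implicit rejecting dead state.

This is the complement of 'contains `qp`'. Use the same substring-matching states — s0 through s2 holding how much of `qp` has just been matched — but flip the accepting set: everything except the trap s2 accepts.
A 3-state machine:
        p   q  
>* s0   s0  s1 
 * s1   s2  s1 
   s2   s2  s2 
(> = start, * = accepting)

start=s0; accept=s0,s1; s0-p>s0; s0-q>s1; s1-p>s2; s1-q>s1; s2-p>s2; s2-q>s2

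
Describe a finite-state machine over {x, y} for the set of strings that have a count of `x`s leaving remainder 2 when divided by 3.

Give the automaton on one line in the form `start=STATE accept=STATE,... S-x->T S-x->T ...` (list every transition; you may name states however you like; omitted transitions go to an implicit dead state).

Keep the running count of `x`s modulo 3: each `x` advances along the cycle q0 → q1 → q2 → q0 while other symbols loop. Accept at q2.
        x   y  
>  q0   q1  q0 
   q1   q2  q1 
 * q2   q0  q2 
(> = start, * = accepting)

start=q0 accept=q2 q0-x->q1 q0-y->q0 q1-x->q2 q1-y->q1 q2-x->q0 q2-y->q2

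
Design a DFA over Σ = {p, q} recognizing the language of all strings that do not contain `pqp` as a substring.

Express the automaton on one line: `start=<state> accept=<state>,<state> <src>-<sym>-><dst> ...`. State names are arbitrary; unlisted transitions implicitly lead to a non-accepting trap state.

Track partial matches of the forbidden pattern `pqp`. State D is a dead state reached once `pqp` has occurred; every other state accepts. A means no part of `pqp` is currently matched.
A 4-state machine:
       p  q 
>* A   B  A 
 * B   B  C 
 * C   D  A 
   D   D  D 
(> = start, * = accepting)

start=A accept=A,B,C A-p->B A-q->A B-p->B B-q->C C-p->D C-q->A D-p->D D-q->D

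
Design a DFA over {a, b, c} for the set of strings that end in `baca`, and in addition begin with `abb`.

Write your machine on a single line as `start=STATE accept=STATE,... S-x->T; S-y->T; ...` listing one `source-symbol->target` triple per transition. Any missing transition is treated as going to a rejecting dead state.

Handle the two conditions separately and then intersect. One (5 states) tracks how much of the suffix `baca` has currently been matched; the other (5 states) tracks whether the input so far still matches the prefix `abb`. Each combined state is a pair, one component from each; accept when both components accept. After merging equivalent states the machine shrinks.
9 states suffice.
        a   b   c  
>  q0   q1  q2  q2 
   q1   q2  q3  q2 
   q2   q2  q2  q2 
   q3   q2  q4  q2 
   q4   q5  q4  q6 
   q5   q6  q4  q7 
   q6   q6  q4  q6 
   q7   q8  q4  q6 
 * q8   q6  q4  q6 
(> = start, * = accepting)

start=q0; accept=q8; q0-a->q1; q0-b->q2; q0-c->q2; q1-a->q2; q1-b->q3; q1-c->q2; q2-a->q2; q2-b->q2; q2-c->q2; q3-a->q2; q3-b->q4; q3-c->q2; q4-a->q5; q4-b->q4; q4-c->q6; q5-a->q6; q5-b->q4; q5-c->q7; q6-a->q6; q6-b->q4; q6-c->q6; q7-a->q8; q7-b->q4; q7-c->q6; q8-a->q6; q8-b->q4; q8-c->q6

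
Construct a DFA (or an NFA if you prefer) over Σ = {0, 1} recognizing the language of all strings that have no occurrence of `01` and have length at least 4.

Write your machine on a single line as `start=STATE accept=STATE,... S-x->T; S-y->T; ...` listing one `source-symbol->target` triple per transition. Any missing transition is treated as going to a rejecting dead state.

Build one automaton per condition and run them in lockstep. The first has 3 states tracking partial matches of the forbidden pattern `01`; the second has 6 states tracking the input length, saturating at 5. A product state is a pair (one from each), accepting exactly when both do.
15 states suffice.
          0    1  
>  s0     s1   s2 
   s1     s3   s4 
   s2     s3   s5 
   s3     s6   s7 
   s4     s7   s7 
   s5     s6   s8 
   s6     s9  s10 
   s7    s10  s10 
   s8     s9  s11 
 * s9    s12  s13 
   s10   s13  s13 
 * s11   s12  s14 
 * s12   s12  s13 
   s13   s13  s13 
 * s14   s12  s14 
(> = start, * = accepting)

start=s0; accept=s9,s11,s12,s14; s0-0->s1; s0-1->s2; s1-0->s3; s1-1->s4; s2-0->s3; s2-1->s5; s3-0->s6; s3-1->s7; s4-0->s7; s4-1->s7; s5-0->s6; s5-1->s8; s6-0->s9; s6-1->s10; s7-0->s10; s7-1->s10; s8-0->s9; s8-1->s11; s9-0->s12; s9-1->s13; s10-0->s13; s10-1->s13; s11-0->s12; s11-1->s14; s12-0->s12; s12-1->s13; s13-0->s13; s13-1->s13; s14-0->s12; s14-1->s14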